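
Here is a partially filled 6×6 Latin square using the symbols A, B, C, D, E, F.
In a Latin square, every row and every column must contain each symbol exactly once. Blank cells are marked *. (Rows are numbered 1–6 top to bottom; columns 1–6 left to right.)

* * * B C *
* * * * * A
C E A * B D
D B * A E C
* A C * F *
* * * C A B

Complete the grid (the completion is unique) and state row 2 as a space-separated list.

Row 2, column 5: row 2 has {A} and column 5 has {A, B, C, E, F}, leaving only D.
Row 3, column 4: row 3 has {A, B, C, D, E} and column 4 has {A, B, C}, leaving only F.
Row 2, column 4: row 2 has {A, D} and column 4 has {A, B, C, F}, leaving only E.
Row 4, column 3: row 4 has {A, B, C, D, E} and column 3 has {A, C}, leaving only F.
Row 2, column 3: row 2 has {A, D, E} and column 3 has {A, C, F}, leaving only B.
Row 2, column 1: row 2 has {A, B, D, E} and column 1 has {C, D}, leaving only F.
Row 2, column 2: row 2 has {A, B, D, E, F} and column 2 has {A, B, E}, leaving only C.
So row 2 reads: F C B E D A.

F C B E D A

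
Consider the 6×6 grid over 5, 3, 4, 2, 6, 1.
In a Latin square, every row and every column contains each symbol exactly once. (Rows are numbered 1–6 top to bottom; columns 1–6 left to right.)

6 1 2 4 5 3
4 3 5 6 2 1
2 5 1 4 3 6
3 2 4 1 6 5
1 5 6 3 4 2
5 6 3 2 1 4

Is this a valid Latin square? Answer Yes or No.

No

Every row is a permutation, but column 4 contains 4 twice (at rows 1 and 3).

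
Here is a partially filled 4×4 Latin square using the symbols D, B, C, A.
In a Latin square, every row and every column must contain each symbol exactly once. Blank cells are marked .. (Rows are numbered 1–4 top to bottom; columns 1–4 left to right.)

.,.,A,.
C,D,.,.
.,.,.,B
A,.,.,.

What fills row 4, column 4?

Row 2, column 3: row 2 has {D, C} and column 3 has {A}, leaving only B.
Row 2, column 4: row 2 has {D, B, C} and column 4 has {B}, leaving only A.
Row 3, column 1: row 3 has {B} and column 1 has {C, A}, leaving only D.
Row 1, column 1: row 1 has {A} and column 1 has {D, C, A}, leaving only B.
Row 1, column 2: row 1 has {B, A} and column 2 has {D}, leaving only C.
Row 1, column 4: row 1 has {B, C, A} and column 4 has {B, A}, leaving only D.
Row 4 already has {A} and column 4 already has {D, B, A}, so row 4, column 4 must be C.

C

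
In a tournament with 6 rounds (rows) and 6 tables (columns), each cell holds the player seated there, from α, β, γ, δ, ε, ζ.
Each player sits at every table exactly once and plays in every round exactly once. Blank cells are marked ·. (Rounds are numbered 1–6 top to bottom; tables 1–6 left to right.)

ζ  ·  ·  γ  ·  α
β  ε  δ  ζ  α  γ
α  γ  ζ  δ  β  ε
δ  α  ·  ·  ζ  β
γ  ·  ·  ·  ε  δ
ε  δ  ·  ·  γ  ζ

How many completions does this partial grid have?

2

Round 1, table 2: eliminating its round and table leaves {β}.
Round 1, table 3: eliminating its round and table leaves {β, ε}.
Round 1, table 5: eliminating its round and table leaves {δ}.
Round 4, table 3: eliminating its round and table leaves {γ, ε}.
Round 4, table 4: eliminating its round and table leaves {ε}.
Round 5, table 2: eliminating its round and table leaves {β, ζ}.
Round 5, table 3: eliminating its round and table leaves {α, β}.
Round 5, table 4: eliminating its round and table leaves {α, β}.
Round 6, table 3: eliminating its round and table leaves {α, β}.
Round 6, table 4: eliminating its round and table leaves {α, β}.
Enumerating the assignments across these blanks that avoid any round or table repeat gives 2 completions.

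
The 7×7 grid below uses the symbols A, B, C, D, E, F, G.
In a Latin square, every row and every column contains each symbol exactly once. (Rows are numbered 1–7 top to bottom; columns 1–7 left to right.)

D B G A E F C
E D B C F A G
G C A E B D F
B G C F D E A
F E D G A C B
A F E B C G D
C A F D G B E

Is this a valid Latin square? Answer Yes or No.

Each row is a permutation of the 7 symbols, and so is each column.

Yes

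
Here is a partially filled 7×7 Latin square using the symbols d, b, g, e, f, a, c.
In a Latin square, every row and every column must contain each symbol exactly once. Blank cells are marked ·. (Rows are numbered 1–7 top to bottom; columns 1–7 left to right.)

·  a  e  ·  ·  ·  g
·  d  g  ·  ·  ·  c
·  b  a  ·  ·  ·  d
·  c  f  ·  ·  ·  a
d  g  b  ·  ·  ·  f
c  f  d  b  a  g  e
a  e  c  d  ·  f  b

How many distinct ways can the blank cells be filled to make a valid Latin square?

Row 1, column 1: eliminating its row and column leaves {b, f}.
Row 1, column 4: eliminating its row and column leaves {f, c}.
Row 1, column 5: eliminating its row and column leaves {d, b, f, c}.
Row 1, column 6: eliminating its row and column leaves {d, b, c}.
Row 2, column 1: eliminating its row and column leaves {b, e, f}.
Row 2, column 4: eliminating its row and column leaves {e, f, a}.
Row 2, column 5: eliminating its row and column leaves {b, e, f}.
Row 2, column 6: eliminating its row and column leaves {b, e, a}.
Row 3, column 1: eliminating its row and column leaves {g, e, f}.
Row 3, column 4: eliminating its row and column leaves {g, e, f, c}.
Row 3, column 5: eliminating its row and column leaves {g, e, f, c}.
Row 3, column 6: eliminating its row and column leaves {e, c}.
Row 4, column 1: eliminating its row and column leaves {b, g, e}.
Row 4, column 4: eliminating its row and column leaves {g, e}.
Row 4, column 5: eliminating its row and column leaves {d, b, g, e}.
Row 4, column 6: eliminating its row and column leaves {d, b, e}.
Row 5, column 4: eliminating its row and column leaves {e, a, c}.
Row 5, column 5: eliminating its row and column leaves {e, c}.
Row 5, column 6: eliminating its row and column leaves {e, a, c}.
Row 7, column 5: eliminating its row and column leaves {g}.
Enumerating the assignments across these blanks that avoid any row or column repeat gives 22 completions.

22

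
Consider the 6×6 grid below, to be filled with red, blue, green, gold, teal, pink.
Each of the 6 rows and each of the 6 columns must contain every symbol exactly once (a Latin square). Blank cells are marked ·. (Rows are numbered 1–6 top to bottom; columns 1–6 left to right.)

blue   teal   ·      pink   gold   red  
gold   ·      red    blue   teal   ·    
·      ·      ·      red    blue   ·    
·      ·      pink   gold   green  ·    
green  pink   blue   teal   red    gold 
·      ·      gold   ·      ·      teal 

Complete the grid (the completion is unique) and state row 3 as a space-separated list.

Row 1, column 3: row 1 has {red, blue, gold, teal, pink} and column 3 has {red, blue, gold, pink}, leaving only green.
Row 3, column 3: row 3 has {red, blue} and column 3 has {red, blue, green, gold, pink}, leaving only teal.
Row 3, column 1: row 3 has {red, blue, teal} and column 1 has {blue, green, gold}, leaving only pink.
Row 3, column 6: row 3 has {red, blue, teal, pink} and column 6 has {red, gold, teal}, leaving only green.
Row 3, column 2: row 3 has {red, blue, green, teal, pink} and column 2 has {teal, pink}, leaving only gold.
So row 3 reads: pink gold teal red blue green.

pink gold teal red blue green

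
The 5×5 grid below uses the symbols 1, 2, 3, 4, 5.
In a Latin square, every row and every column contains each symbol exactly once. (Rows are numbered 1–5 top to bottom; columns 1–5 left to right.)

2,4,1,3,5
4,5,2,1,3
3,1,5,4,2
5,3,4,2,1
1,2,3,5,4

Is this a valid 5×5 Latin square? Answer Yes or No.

Each row is a permutation of the 5 symbols, and so is each column.

Yes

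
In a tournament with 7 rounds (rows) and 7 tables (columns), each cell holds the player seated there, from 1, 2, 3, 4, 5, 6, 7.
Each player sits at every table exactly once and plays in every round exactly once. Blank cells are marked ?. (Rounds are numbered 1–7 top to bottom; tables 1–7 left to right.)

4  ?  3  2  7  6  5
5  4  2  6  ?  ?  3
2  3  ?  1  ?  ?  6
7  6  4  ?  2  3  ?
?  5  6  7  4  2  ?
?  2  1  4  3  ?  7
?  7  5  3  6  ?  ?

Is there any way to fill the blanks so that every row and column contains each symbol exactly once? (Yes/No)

No

Round 1, table 2: round 1 has {2, 3, 4, 5, 6, 7} and table 2 has {2, 3, 4, 5, 6, 7}, so it must be 1.
Round 2, table 5: round 2 has {2, 3, 4, 5, 6} and table 5 has {2, 3, 4, 6, 7}, so it must be 1.
Round 2, table 6: round 2 has {1, 2, 3, 4, 5, 6} and table 6 has {2, 3, 6}, so it must be 7.
Round 3, table 3: round 3 has {1, 2, 3, 6} and table 3 has {1, 2, 3, 4, 5, 6}, so it must be 7.
Round 3, table 5: round 3 has {1, 2, 3, 6, 7} and table 5 has {1, 2, 3, 4, 6, 7}, so it must be 5.
Round 3, table 6: round 3 has {1, 2, 3, 5, 6, 7} and table 6 has {2, 3, 6, 7}, so it must be 4.
Round 4, table 4: round 4 has {2, 3, 4, 6, 7} and table 4 has {1, 2, 3, 4, 6, 7}, so it must be 5.
Round 4, table 7: round 4 has {2, 3, 4, 5, 6, 7} and table 7 has {3, 5, 6, 7}, so it must be 1.
Now round 5, table 7: round 5 together with table 7 already contain {1, 2, 3, 4, 5, 6, 7} — every symbol — so nothing can go there. The grid has no valid completion.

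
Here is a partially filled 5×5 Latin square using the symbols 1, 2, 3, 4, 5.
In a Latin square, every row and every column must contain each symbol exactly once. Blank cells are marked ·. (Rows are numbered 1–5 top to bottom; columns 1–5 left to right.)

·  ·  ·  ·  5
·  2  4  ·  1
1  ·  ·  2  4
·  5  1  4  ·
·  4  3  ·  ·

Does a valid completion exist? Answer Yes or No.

Yes

No row or column among the givens repeats a symbol, and propagating forced cells runs into no contradiction.
One valid completion exists (for instance, 4 1 2 3 5 / 3 2 4 5 1 / 1 3 5 2 4 / 2 5 1 4 3 / 5 4 3 1 2).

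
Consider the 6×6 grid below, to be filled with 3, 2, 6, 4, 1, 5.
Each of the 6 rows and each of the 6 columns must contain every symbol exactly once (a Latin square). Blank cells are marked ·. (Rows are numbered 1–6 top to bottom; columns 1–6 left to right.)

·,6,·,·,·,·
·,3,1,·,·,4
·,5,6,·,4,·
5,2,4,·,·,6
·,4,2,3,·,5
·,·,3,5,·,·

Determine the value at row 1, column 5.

2

Row 1, column 3: row 1 has {6} and column 3 has {3, 2, 6, 4, 1}, leaving only 5.
Row 4, column 4: row 4 has {2, 6, 4, 5} and column 4 has {3, 5}, leaving only 1.
Row 3, column 4: row 3 has {6, 4, 5} and column 4 has {3, 1, 5}, leaving only 2.
Row 1, column 4: row 1 has {6, 5} and column 4 has {3, 2, 1, 5}, leaving only 4.
Row 2, column 4: row 2 has {3, 4, 1} and column 4 has {3, 2, 4, 1, 5}, leaving only 6.
Row 2, column 1: row 2 has {3, 6, 4, 1} and column 1 has {5}, leaving only 2.
Row 2, column 5: row 2 has {3, 2, 6, 4, 1} and column 5 has {4}, leaving only 5.
Row 4, column 5: row 4 has {2, 6, 4, 1, 5} and column 5 has {4, 5}, leaving only 3.
Row 6, column 2: row 6 has {3, 5} and column 2 has {3, 2, 6, 4, 5}, leaving only 1.
Row 6, column 6: row 6 has {3, 1, 5} and column 6 has {6, 4, 5}, leaving only 2.
Row 6, column 5: row 6 has {3, 2, 1, 5} and column 5 has {3, 4, 5}, leaving only 6.
Row 5, column 5: row 5 has {3, 2, 4, 5} and column 5 has {3, 6, 4, 5}, leaving only 1.
Row 1 already has {6, 4, 5} and column 5 already has {3, 6, 4, 1, 5}, so row 1, column 5 must be 2.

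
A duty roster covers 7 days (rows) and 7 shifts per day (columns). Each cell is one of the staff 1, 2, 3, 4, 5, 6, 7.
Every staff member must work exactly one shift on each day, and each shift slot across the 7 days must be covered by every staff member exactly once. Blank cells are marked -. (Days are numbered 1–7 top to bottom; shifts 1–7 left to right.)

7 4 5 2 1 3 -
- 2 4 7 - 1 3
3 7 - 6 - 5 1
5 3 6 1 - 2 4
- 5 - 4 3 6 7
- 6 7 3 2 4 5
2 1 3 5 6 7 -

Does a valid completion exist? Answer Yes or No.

No

Day 7, shift 7: day 7 together with shift 7 already contain {1, 2, 3, 4, 5, 6, 7} — every symbol — so nothing can go there. The grid has no valid completion.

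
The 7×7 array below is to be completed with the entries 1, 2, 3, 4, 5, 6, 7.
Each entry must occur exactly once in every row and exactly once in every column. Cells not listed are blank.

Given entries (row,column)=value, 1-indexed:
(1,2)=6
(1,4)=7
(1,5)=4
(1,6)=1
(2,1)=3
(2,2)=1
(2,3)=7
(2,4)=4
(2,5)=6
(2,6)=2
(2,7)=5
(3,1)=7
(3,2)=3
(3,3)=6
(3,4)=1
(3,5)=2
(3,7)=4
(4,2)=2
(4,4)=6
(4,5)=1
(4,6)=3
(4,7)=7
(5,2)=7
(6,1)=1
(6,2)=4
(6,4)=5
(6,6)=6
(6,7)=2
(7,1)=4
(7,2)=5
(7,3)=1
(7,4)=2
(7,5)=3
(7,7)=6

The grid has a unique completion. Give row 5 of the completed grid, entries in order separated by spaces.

6 7 2 3 5 4 1

Row 5, column 4: row 5 has {7} and column 4 has {1, 2, 4, 5, 6, 7}, leaving only 3.
Row 5, column 5: row 5 has {3, 7} and column 5 has {1, 2, 3, 4, 6}, leaving only 5.
Row 5, column 6: row 5 has {3, 5, 7} and column 6 has {1, 2, 3, 6}, leaving only 4.
Row 5, column 3: row 5 has {3, 4, 5, 7} and column 3 has {1, 6, 7}, leaving only 2.
Row 5, column 1: row 5 has {2, 3, 4, 5, 7} and column 1 has {1, 3, 4, 7}, leaving only 6.
Row 5, column 7: row 5 has {2, 3, 4, 5, 6, 7} and column 7 has {2, 4, 5, 6, 7}, leaving only 1.
So row 5 reads: 6 7 2 3 5 4 1.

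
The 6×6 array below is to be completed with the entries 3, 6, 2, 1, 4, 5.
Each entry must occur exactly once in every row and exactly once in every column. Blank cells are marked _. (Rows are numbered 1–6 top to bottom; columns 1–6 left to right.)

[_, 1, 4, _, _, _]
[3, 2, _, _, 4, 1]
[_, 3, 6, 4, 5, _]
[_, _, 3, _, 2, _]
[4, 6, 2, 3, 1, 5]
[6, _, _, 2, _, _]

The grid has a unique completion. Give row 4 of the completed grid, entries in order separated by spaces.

5 4 3 1 2 6

Row 2, column 3: row 2 has {3, 2, 1, 4} and column 3 has {3, 6, 2, 4}, leaving only 5.
Row 2, column 4: row 2 has {3, 2, 1, 4, 5} and column 4 has {3, 2, 4}, leaving only 6.
Row 1, column 4: row 1 has {1, 4} and column 4 has {3, 6, 2, 4}, leaving only 5.
Row 4, column 4: row 4 has {3, 2} and column 4 has {3, 6, 2, 4, 5}, leaving only 1.
Row 4, column 1: row 4 has {3, 2, 1} and column 1 has {3, 6, 4}, leaving only 5.
Row 4, column 2: row 4 has {3, 2, 1, 5} and column 2 has {3, 6, 2, 1}, leaving only 4.
Row 4, column 6: row 4 has {3, 2, 1, 4, 5} and column 6 has {1, 5}, leaving only 6.
So row 4 reads: 5 4 3 1 2 6.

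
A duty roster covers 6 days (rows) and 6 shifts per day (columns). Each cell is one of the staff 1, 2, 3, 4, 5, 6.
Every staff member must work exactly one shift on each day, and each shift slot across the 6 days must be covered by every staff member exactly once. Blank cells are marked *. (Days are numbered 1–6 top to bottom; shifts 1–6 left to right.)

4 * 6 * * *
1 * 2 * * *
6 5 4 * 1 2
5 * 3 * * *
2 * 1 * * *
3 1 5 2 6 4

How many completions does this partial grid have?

20

Day 1, shift 2: eliminating its day and shift leaves {2, 3}.
Day 1, shift 4: eliminating its day and shift leaves {1, 3, 5}.
Day 1, shift 5: eliminating its day and shift leaves {2, 3, 5}.
Day 1, shift 6: eliminating its day and shift leaves {1, 3, 5}.
Day 2, shift 2: eliminating its day and shift leaves {3, 4, 6}.
Day 2, shift 4: eliminating its day and shift leaves {3, 4, 5, 6}.
Day 2, shift 5: eliminating its day and shift leaves {3, 4, 5}.
Day 2, shift 6: eliminating its day and shift leaves {3, 5, 6}.
Day 3, shift 4: eliminating its day and shift leaves {3}.
Day 4, shift 2: eliminating its day and shift leaves {2, 4, 6}.
Day 4, shift 4: eliminating its day and shift leaves {1, 4, 6}.
Day 4, shift 5: eliminating its day and shift leaves {2, 4}.
Day 4, shift 6: eliminating its day and shift leaves {1, 6}.
Day 5, shift 2: eliminating its day and shift leaves {3, 4, 6}.
Day 5, shift 4: eliminating its day and shift leaves {3, 4, 5, 6}.
Day 5, shift 5: eliminating its day and shift leaves {3, 4, 5}.
Day 5, shift 6: eliminating its day and shift leaves {3, 5, 6}.
Enumerating the assignments across these blanks that avoid any day or shift repeat gives 20 completions.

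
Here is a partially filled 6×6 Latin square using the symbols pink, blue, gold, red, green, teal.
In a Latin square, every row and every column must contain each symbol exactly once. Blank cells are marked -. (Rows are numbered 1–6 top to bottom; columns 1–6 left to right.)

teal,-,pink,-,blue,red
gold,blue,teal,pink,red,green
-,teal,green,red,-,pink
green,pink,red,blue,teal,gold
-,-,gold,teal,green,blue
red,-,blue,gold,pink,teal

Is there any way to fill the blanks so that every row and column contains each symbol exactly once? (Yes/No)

Yes

No row or column among the givens repeats a symbol, and propagating forced cells runs into no contradiction.
One valid completion exists (for instance, teal gold pink green blue red / gold blue teal pink red green / blue teal green red gold pink / green pink red blue teal gold / pink red gold teal green blue / red green blue gold pink teal).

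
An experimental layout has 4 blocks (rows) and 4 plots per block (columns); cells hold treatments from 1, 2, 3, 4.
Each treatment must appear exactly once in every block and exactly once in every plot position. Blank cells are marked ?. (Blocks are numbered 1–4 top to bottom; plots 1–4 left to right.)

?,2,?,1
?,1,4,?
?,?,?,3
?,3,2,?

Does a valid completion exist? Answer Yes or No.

Yes

No block or plot among the givens repeats a symbol, and propagating forced cells runs into no contradiction.
One valid completion exists (for instance, 4 2 3 1 / 3 1 4 2 / 2 4 1 3 / 1 3 2 4).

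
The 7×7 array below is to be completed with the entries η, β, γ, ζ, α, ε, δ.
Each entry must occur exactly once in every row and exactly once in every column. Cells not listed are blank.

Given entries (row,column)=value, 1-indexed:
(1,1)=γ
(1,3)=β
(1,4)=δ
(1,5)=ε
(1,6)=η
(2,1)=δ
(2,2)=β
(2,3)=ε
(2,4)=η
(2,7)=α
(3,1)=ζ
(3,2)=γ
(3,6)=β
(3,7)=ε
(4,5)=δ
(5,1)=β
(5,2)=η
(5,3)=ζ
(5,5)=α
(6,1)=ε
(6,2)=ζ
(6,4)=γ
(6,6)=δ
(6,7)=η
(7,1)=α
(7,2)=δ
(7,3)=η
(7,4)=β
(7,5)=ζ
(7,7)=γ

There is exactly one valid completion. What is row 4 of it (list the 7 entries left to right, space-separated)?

Row 4, column 1: row 4 has {δ} and column 1 has {β, γ, ζ, α, ε, δ}, leaving only η.
Row 1, column 2: row 1 has {η, β, γ, ε, δ} and column 2 has {η, β, γ, ζ, δ}, leaving only α.
Row 4, column 2: row 4 has {η, δ} and column 2 has {η, β, γ, ζ, α, δ}, leaving only ε.
Row 1, column 7: row 1 has {η, β, γ, α, ε, δ} and column 7 has {η, γ, α, ε}, leaving only ζ.
Row 4, column 7: row 4 has {η, ε, δ} and column 7 has {η, γ, ζ, α, ε}, leaving only β.
Row 2, column 5: row 2 has {η, β, α, ε, δ} and column 5 has {ζ, α, ε, δ}, leaving only γ.
Row 2, column 6: row 2 has {η, β, γ, α, ε, δ} and column 6 has {η, β, δ}, leaving only ζ.
Row 3, column 4: row 3 has {β, γ, ζ, ε} and column 4 has {η, β, γ, δ}, leaving only α.
Row 4, column 4: row 4 has {η, β, ε, δ} and column 4 has {η, β, γ, α, δ}, leaving only ζ.
Row 3, column 3: row 3 has {β, γ, ζ, α, ε} and column 3 has {η, β, ζ, ε}, leaving only δ.
Row 3, column 5: row 3 has {β, γ, ζ, α, ε, δ} and column 5 has {γ, ζ, α, ε, δ}, leaving only η.
Row 5, column 4: row 5 has {η, β, ζ, α} and column 4 has {η, β, γ, ζ, α, δ}, leaving only ε.
Row 5, column 6: row 5 has {η, β, ζ, α, ε} and column 6 has {η, β, ζ, δ}, leaving only γ.
Row 4, column 6: row 4 has {η, β, ζ, ε, δ} and column 6 has {η, β, γ, ζ, δ}, leaving only α.
Row 4, column 3: row 4 has {η, β, ζ, α, ε, δ} and column 3 has {η, β, ζ, ε, δ}, leaving only γ.
So row 4 reads: η ε γ ζ δ α β.

η ε γ ζ δ α β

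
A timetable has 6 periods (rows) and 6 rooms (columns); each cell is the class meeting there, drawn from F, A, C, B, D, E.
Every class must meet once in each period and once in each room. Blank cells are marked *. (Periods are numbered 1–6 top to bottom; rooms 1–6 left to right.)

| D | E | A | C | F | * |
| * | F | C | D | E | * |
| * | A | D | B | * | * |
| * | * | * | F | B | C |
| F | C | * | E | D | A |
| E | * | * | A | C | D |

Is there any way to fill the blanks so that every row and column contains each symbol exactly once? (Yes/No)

Period 3, room 5: period 3 together with room 5 already contain {F, A, C, B, D, E} — every symbol — so nothing can go there. The grid has no valid completion.

No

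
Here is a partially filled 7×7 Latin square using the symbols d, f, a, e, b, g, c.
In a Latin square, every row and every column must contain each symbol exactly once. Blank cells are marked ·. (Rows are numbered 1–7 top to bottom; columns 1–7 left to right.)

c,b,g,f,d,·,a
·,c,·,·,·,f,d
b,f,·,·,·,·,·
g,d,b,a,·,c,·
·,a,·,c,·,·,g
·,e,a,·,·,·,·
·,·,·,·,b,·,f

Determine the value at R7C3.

Row 1, column 6: row 1 has {d, f, a, b, g, c} and column 6 has {f, c}, leaving only e.
Row 2, column 3: row 2 has {d, f, c} and column 3 has {a, b, g}, leaving only e.
Row 2, column 1: row 2 has {d, f, e, c} and column 1 has {b, g, c}, leaving only a.
Row 2, column 5: row 2 has {d, f, a, e, c} and column 5 has {d, b}, leaving only g.
Row 2, column 4: row 2 has {d, f, a, e, g, c} and column 4 has {f, a, c}, leaving only b.
Row 4, column 7: row 4 has {d, a, b, g, c} and column 7 has {d, f, a, g}, leaving only e.
Row 3, column 7: row 3 has {f, b} and column 7 has {d, f, a, e, g}, leaving only c.
Row 3, column 3: row 3 has {f, b, c} and column 3 has {a, e, b, g}, leaving only d.
Row 7 already has {f, b} and column 3 already has {d, a, e, b, g}, so row 7, column 3 must be c.

c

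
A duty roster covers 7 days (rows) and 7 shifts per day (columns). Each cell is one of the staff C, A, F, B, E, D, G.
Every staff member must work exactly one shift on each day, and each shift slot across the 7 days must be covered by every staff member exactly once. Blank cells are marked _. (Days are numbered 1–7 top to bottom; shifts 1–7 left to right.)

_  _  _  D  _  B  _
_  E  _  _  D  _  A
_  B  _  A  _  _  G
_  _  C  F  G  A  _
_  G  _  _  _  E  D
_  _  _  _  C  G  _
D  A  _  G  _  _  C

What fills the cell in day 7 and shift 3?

B

Day 4, shift 2: day 4 has {C, A, F, G} and shift 2 has {A, B, E, G}, leaving only D.
Day 6, shift 2: day 6 has {C, G} and shift 2 has {A, B, E, D, G}, leaving only F.
Day 1, shift 2: day 1 has {B, D} and shift 2 has {A, F, B, E, D, G}, leaving only C.
Day 7, shift 6: day 7 has {C, A, D, G} and shift 6 has {A, B, E, G}, leaving only F.
Day 2, shift 6: day 2 has {A, E, D} and shift 6 has {A, F, B, E, G}, leaving only C.
Day 2, shift 4: day 2 has {C, A, E, D} and shift 4 has {A, F, D, G}, leaving only B.
Day 3, shift 6: day 3 has {A, B, G} and shift 6 has {C, A, F, B, E, G}, leaving only D.
Day 5, shift 4: day 5 has {E, D, G} and shift 4 has {A, F, B, D, G}, leaving only C.
Day 6, shift 4: day 6 has {C, F, G} and shift 4 has {C, A, F, B, D, G}, leaving only E.
Day 6, shift 7: day 6 has {C, F, E, G} and shift 7 has {C, A, D, G}, leaving only B.
Day 4, shift 7: day 4 has {C, A, F, D, G} and shift 7 has {C, A, B, D, G}, leaving only E.
Day 1, shift 7: day 1 has {C, B, D} and shift 7 has {C, A, B, E, D, G}, leaving only F.
Day 4, shift 1: day 4 has {C, A, F, E, D, G} and shift 1 has {D}, leaving only B.
Day 6, shift 1: day 6 has {C, F, B, E, G} and shift 1 has {B, D}, leaving only A.
Day 5, shift 1: day 5 has {C, E, D, G} and shift 1 has {A, B, D}, leaving only F.
Day 2, shift 1: day 2 has {C, A, B, E, D} and shift 1 has {A, F, B, D}, leaving only G.
Day 1, shift 1: day 1 has {C, F, B, D} and shift 1 has {A, F, B, D, G}, leaving only E.
Day 1, shift 5: day 1 has {C, F, B, E, D} and shift 5 has {C, D, G}, leaving only A.
Day 1, shift 3: day 1 has {C, A, F, B, E, D} and shift 3 has {C}, leaving only G.
Day 2, shift 3: day 2 has {C, A, B, E, D, G} and shift 3 has {C, G}, leaving only F.
Day 3, shift 1: day 3 has {A, B, D, G} and shift 1 has {A, F, B, E, D, G}, leaving only C.
Day 3, shift 3: day 3 has {C, A, B, D, G} and shift 3 has {C, F, G}, leaving only E.
Day 7 already has {C, A, F, D, G} and shift 3 already has {C, F, E, G}, so day 7, shift 3 must be B.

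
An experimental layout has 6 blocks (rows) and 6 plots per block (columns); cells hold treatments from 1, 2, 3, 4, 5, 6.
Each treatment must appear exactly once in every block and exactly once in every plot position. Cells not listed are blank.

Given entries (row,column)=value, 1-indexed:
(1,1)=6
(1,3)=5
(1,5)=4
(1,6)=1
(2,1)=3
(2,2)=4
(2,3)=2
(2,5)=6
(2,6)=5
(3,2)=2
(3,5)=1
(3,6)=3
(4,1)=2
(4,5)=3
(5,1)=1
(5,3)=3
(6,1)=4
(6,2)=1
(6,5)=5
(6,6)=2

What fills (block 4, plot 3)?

Block 1, plot 2: block 1 has {1, 4, 5, 6} and plot 2 has {1, 2, 4}, leaving only 3.
Block 1, plot 4: block 1 has {1, 3, 4, 5, 6} and plot 4 has {}, leaving only 2.
Block 2, plot 4: block 2 has {2, 3, 4, 5, 6} and plot 4 has {2}, leaving only 1.
Block 3, plot 1: block 3 has {1, 2, 3} and plot 1 has {1, 2, 3, 4, 6}, leaving only 5.
Block 5, plot 5: block 5 has {1, 3} and plot 5 has {1, 3, 4, 5, 6}, leaving only 2.
Block 6, plot 3: block 6 has {1, 2, 4, 5} and plot 3 has {2, 3, 5}, leaving only 6.
Block 3, plot 3: block 3 has {1, 2, 3, 5} and plot 3 has {2, 3, 5, 6}, leaving only 4.
Block 4 already has {2, 3} and plot 3 already has {2, 3, 4, 5, 6}, so block 4, plot 3 must be 1.

1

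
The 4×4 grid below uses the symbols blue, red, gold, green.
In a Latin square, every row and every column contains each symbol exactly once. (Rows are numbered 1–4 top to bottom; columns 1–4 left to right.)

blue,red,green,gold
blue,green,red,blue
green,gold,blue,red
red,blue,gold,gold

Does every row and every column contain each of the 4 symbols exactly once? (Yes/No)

Row 4 contains gold twice (at columns 3 and 4); row 2 is also not a permutation.

No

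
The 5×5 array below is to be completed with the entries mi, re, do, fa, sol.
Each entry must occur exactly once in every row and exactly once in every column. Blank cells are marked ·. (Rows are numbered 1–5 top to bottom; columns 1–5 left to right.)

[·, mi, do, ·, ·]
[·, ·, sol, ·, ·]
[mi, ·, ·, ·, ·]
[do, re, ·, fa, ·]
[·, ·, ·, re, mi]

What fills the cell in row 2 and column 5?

Row 1, column 4: row 1 has {mi, do} and column 4 has {re, fa}, leaving only sol.
Row 3, column 4: row 3 has {mi} and column 4 has {re, fa, sol}, leaving only do.
Row 2, column 4: row 2 has {sol} and column 4 has {re, do, fa, sol}, leaving only mi.
Row 4, column 3: row 4 has {re, do, fa} and column 3 has {do, sol}, leaving only mi.
Row 4, column 5: row 4 has {mi, re, do, fa} and column 5 has {mi}, leaving only sol.
Row 5, column 3: row 5 has {mi, re} and column 3 has {mi, do, sol}, leaving only fa.
Row 3, column 3: row 3 has {mi, do} and column 3 has {mi, do, fa, sol}, leaving only re.
Row 3, column 5: row 3 has {mi, re, do} and column 5 has {mi, sol}, leaving only fa.
Row 1, column 5: row 1 has {mi, do, sol} and column 5 has {mi, fa, sol}, leaving only re.
Row 2 already has {mi, sol} and column 5 already has {mi, re, fa, sol}, so row 2, column 5 must be do.

do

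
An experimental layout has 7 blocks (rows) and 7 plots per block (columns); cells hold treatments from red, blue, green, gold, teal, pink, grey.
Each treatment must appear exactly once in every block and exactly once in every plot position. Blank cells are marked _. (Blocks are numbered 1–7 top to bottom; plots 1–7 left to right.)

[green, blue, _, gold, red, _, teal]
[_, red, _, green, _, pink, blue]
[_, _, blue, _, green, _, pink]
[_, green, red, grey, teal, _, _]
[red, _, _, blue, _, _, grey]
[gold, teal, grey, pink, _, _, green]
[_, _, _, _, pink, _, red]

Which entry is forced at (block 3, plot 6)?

teal

Block 1, plot 3: block 1 has {red, blue, green, gold, teal} and plot 3 has {red, blue, grey}, leaving only pink.
Block 1, plot 6: block 1 has {red, blue, green, gold, teal, pink} and plot 6 has {pink}, leaving only grey.
Block 4, plot 7: block 4 has {red, green, teal, grey} and plot 7 has {red, blue, green, teal, pink, grey}, leaving only gold.
Block 4, plot 6: block 4 has {red, green, gold, teal, grey} and plot 6 has {pink, grey}, leaving only blue.
Block 4, plot 1: block 4 has {red, blue, green, gold, teal, grey} and plot 1 has {red, green, gold}, leaving only pink.
Block 5, plot 5: block 5 has {red, blue, grey} and plot 5 has {red, green, teal, pink}, leaving only gold.
Block 2, plot 5: block 2 has {red, blue, green, pink} and plot 5 has {red, green, gold, teal, pink}, leaving only grey.
Block 2, plot 1: block 2 has {red, blue, green, pink, grey} and plot 1 has {red, green, gold, pink}, leaving only teal.
Block 2, plot 3: block 2 has {red, blue, green, teal, pink, grey} and plot 3 has {red, blue, pink, grey}, leaving only gold.
Block 3, plot 1: block 3 has {blue, green, pink} and plot 1 has {red, green, gold, teal, pink}, leaving only grey.
Block 3, plot 2: block 3 has {blue, green, pink, grey} and plot 2 has {red, blue, green, teal}, leaving only gold.
Block 5, plot 2: block 5 has {red, blue, gold, grey} and plot 2 has {red, blue, green, gold, teal}, leaving only pink.
Block 6, plot 5: block 6 has {green, gold, teal, pink, grey} and plot 5 has {red, green, gold, teal, pink, grey}, leaving only blue.
Block 6, plot 6: block 6 has {blue, green, gold, teal, pink, grey} and plot 6 has {blue, pink, grey}, leaving only red.
Block 3 already has {blue, green, gold, pink, grey} and plot 6 already has {red, blue, pink, grey}, so block 3, plot 6 must be teal.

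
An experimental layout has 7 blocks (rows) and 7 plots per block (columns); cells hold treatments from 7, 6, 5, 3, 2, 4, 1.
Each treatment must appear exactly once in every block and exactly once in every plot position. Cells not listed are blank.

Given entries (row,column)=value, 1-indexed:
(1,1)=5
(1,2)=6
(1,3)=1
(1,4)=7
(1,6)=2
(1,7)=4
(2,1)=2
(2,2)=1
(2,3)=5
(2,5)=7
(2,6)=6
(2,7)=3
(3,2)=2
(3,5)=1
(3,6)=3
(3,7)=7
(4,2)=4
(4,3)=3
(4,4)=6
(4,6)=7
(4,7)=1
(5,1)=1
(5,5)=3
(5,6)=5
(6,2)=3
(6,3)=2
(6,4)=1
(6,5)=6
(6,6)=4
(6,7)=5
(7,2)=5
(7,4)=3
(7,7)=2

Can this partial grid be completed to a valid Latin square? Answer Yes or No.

No

Block 1, plot 5: block 1 together with plot 5 already contain {7, 6, 5, 3, 2, 4, 1} — every symbol — so nothing can go there. The grid has no valid completion.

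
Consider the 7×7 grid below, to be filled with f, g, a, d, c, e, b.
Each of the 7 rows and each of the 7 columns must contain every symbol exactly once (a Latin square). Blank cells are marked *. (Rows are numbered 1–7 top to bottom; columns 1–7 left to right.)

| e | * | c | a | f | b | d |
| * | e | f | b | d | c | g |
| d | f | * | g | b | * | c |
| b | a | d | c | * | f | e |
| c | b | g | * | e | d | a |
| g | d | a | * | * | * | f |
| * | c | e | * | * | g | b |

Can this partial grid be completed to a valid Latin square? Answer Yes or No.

No

Row 3, column 3: row 3 together with column 3 already contain {f, g, a, d, c, e, b} — every symbol — so nothing can go there. The grid has no valid completion.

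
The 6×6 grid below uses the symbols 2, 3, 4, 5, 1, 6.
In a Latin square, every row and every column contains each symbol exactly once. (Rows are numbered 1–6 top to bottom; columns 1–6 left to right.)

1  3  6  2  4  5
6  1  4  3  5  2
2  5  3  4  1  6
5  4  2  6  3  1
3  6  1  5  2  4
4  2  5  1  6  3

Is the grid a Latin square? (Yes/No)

Each row is a permutation of the 6 symbols, and so is each column.

Yes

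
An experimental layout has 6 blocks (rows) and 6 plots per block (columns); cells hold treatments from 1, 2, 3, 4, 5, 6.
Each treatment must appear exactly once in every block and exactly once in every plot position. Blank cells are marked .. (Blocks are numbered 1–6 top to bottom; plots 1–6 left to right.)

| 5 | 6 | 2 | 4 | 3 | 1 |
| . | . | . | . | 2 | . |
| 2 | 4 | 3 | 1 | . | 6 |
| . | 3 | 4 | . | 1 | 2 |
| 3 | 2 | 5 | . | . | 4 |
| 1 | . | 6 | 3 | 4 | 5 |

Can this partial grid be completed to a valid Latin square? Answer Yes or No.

Block 6, plot 2: block 6 together with plot 2 already contain {1, 2, 3, 4, 5, 6} — every symbol — so nothing can go there. The grid has no valid completion.

No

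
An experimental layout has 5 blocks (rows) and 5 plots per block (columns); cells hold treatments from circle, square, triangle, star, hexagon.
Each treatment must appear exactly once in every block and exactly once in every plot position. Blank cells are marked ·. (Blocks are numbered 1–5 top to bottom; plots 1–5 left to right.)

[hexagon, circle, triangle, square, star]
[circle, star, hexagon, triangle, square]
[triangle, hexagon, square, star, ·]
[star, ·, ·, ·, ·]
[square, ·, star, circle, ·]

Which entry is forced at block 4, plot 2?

square

Block 3, plot 5: block 3 has {square, triangle, star, hexagon} and plot 5 has {square, star}, leaving only circle.
Block 4, plot 3: block 4 has {star} and plot 3 has {square, triangle, star, hexagon}, leaving only circle.
Block 4, plot 4: block 4 has {circle, star} and plot 4 has {circle, square, triangle, star}, leaving only hexagon.
Block 4, plot 5: block 4 has {circle, star, hexagon} and plot 5 has {circle, square, star}, leaving only triangle.
Block 4 already has {circle, triangle, star, hexagon} and plot 2 already has {circle, star, hexagon}, so block 4, plot 2 must be square.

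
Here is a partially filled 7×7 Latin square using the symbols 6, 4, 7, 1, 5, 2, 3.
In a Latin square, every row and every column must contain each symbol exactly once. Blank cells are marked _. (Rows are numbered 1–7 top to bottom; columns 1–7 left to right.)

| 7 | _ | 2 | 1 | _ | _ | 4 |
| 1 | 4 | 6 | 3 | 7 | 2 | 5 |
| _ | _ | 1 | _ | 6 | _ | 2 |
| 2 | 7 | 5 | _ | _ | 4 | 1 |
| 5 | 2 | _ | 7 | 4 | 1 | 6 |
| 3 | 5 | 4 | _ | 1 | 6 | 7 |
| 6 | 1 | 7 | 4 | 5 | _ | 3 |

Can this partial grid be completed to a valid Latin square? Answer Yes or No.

No

Row 7, column 6: row 7 together with column 6 already contain {6, 4, 7, 1, 5, 2, 3} — every symbol — so nothing can go there. The grid has no valid completion.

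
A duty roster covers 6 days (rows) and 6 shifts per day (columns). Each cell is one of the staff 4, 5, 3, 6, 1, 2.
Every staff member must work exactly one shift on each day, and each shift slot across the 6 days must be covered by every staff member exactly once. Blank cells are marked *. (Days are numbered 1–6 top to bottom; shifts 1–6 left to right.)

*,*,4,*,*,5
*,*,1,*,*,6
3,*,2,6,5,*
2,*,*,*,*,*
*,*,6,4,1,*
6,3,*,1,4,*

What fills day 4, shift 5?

6

Day 1, shift 1: day 1 has {4, 5} and shift 1 has {3, 6, 2}, leaving only 1.
Day 5, shift 1: day 5 has {4, 6, 1} and shift 1 has {3, 6, 1, 2}, leaving only 5.
Day 2, shift 1: day 2 has {6, 1} and shift 1 has {5, 3, 6, 1, 2}, leaving only 4.
Day 5, shift 2: day 5 has {4, 5, 6, 1} and shift 2 has {3}, leaving only 2.
Day 1, shift 2: day 1 has {4, 5, 1} and shift 2 has {3, 2}, leaving only 6.
Day 2, shift 2: day 2 has {4, 6, 1} and shift 2 has {3, 6, 2}, leaving only 5.
Day 5, shift 6: day 5 has {4, 5, 6, 1, 2} and shift 6 has {5, 6}, leaving only 3.
Day 6, shift 3: day 6 has {4, 3, 6, 1} and shift 3 has {4, 6, 1, 2}, leaving only 5.
Day 4, shift 3: day 4 has {2} and shift 3 has {4, 5, 6, 1, 2}, leaving only 3.
Day 4 already has {3, 2} and shift 5 already has {4, 5, 1}, so day 4, shift 5 must be 6.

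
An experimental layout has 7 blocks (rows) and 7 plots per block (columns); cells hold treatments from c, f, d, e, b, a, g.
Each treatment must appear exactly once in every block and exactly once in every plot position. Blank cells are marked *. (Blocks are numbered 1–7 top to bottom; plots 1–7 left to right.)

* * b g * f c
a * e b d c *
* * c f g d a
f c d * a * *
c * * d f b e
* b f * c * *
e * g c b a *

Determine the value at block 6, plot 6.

e

Block 1, plot 1: block 1 has {c, f, b, g} and plot 1 has {c, f, e, a}, leaving only d.
Block 1, plot 5: block 1 has {c, f, d, b, g} and plot 5 has {c, f, d, b, a, g}, leaving only e.
Block 1, plot 2: block 1 has {c, f, d, e, b, g} and plot 2 has {c, b}, leaving only a.
Block 3, plot 1: block 3 has {c, f, d, a, g} and plot 1 has {c, f, d, e, a}, leaving only b.
Block 3, plot 2: block 3 has {c, f, d, b, a, g} and plot 2 has {c, b, a}, leaving only e.
Block 4, plot 4: block 4 has {c, f, d, a} and plot 4 has {c, f, d, b, g}, leaving only e.
Block 4, plot 6: block 4 has {c, f, d, e, a} and plot 6 has {c, f, d, b, a}, leaving only g.
Block 6 already has {c, f, b} and plot 6 already has {c, f, d, b, a, g}, so block 6, plot 6 must be e.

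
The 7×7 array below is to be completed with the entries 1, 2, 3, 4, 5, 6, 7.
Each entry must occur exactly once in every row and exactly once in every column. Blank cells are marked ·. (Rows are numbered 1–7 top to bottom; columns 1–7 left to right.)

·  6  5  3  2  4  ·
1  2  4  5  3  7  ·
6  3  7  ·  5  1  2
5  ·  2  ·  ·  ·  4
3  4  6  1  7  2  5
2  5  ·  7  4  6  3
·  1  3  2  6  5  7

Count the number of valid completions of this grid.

Row 1, column 1: eliminating its row and column leaves {7}.
Row 1, column 7: eliminating its row and column leaves {1}.
Row 2, column 7: eliminating its row and column leaves {6}.
Row 3, column 4: eliminating its row and column leaves {4}.
Row 4, column 2: eliminating its row and column leaves {7}.
Row 4, column 4: eliminating its row and column leaves {6}.
Row 4, column 5: eliminating its row and column leaves {1}.
Row 4, column 6: eliminating its row and column leaves {3}.
Row 6, column 3: eliminating its row and column leaves {1}.
Row 7, column 1: eliminating its row and column leaves {4}.
Only one assignment across all blanks avoids any row or column repeat, giving 1 completion.

1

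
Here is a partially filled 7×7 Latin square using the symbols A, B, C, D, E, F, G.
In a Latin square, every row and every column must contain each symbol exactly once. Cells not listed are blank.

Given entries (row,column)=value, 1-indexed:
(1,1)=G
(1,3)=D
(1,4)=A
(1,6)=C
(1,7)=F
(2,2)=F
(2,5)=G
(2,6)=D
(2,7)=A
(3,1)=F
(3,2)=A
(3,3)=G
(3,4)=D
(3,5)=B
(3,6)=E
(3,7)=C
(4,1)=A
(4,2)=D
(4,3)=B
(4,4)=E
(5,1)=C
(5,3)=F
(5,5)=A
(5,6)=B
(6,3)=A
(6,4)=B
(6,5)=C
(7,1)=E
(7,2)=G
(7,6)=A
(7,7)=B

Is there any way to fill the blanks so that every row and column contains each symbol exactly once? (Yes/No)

No

Row 1, column 5: row 1 has {A, C, D, F, G} and column 5 has {A, B, C, G}, so it must be E.
Row 1, column 2: row 1 has {A, C, D, E, F, G} and column 2 has {A, D, F, G}, so it must be B.
Row 2, column 1: row 2 has {A, D, F, G} and column 1 has {A, C, E, F, G}, so it must be B.
Row 2, column 4: row 2 has {A, B, D, F, G} and column 4 has {A, B, D, E}, so it must be C.
Row 2, column 3: row 2 has {A, B, C, D, F, G} and column 3 has {A, B, D, F, G}, so it must be E.
Row 4, column 5: row 4 has {A, B, D, E} and column 5 has {A, B, C, E, G}, so it must be F.
Row 4, column 6: row 4 has {A, B, D, E, F} and column 6 has {A, B, C, D, E}, so it must be G.
Now row 4, column 7: row 4 together with column 7 already contain {A, B, C, D, E, F, G} — every symbol — so nothing can go there. The grid has no valid completion.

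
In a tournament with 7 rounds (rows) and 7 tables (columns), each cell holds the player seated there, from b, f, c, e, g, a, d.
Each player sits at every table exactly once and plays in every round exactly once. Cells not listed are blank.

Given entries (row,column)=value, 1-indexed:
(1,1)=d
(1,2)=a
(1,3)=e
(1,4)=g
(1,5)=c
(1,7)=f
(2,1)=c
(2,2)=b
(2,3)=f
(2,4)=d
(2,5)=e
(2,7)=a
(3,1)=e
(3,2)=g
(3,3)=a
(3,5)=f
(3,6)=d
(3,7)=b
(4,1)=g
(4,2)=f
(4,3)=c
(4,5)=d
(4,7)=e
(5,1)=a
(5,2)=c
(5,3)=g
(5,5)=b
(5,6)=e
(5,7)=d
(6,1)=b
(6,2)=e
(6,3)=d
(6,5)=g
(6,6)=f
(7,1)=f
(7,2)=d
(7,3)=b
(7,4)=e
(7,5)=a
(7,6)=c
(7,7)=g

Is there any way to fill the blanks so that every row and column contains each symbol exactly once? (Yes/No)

No round or table among the givens repeats a symbol, and propagating forced cells runs into no contradiction.
One valid completion exists (for instance, d a e g c b f / c b f d e g a / e g a c f d b / g f c b d a e / a c g f b e d / b e d a g f c / f d b e a c g).

Yes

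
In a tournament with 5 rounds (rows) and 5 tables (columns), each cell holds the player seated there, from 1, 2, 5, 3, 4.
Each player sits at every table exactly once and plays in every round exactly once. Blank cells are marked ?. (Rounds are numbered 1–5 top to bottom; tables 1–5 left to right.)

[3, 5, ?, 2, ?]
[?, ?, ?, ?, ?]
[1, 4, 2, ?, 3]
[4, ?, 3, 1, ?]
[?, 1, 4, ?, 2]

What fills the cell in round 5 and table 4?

Round 1, table 3: round 1 has {2, 5, 3} and table 3 has {2, 3, 4}, leaving only 1.
Round 1, table 5: round 1 has {1, 2, 5, 3} and table 5 has {2, 3}, leaving only 4.
Round 2, table 3: round 2 has {} and table 3 has {1, 2, 3, 4}, leaving only 5.
Round 2, table 1: round 2 has {5} and table 1 has {1, 3, 4}, leaving only 2.
Round 2, table 2: round 2 has {2, 5} and table 2 has {1, 5, 4}, leaving only 3.
Round 2, table 4: round 2 has {2, 5, 3} and table 4 has {1, 2}, leaving only 4.
Round 2, table 5: round 2 has {2, 5, 3, 4} and table 5 has {2, 3, 4}, leaving only 1.
Round 3, table 4: round 3 has {1, 2, 3, 4} and table 4 has {1, 2, 4}, leaving only 5.
Round 5 already has {1, 2, 4} and table 4 already has {1, 2, 5, 4}, so round 5, table 4 must be 3.

3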